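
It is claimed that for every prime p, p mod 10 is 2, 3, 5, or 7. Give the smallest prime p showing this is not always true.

p = 11

p = 2: 2 mod 10 = 2.
p = 3: 3 mod 10 = 3.
p = 5: 5 mod 10 = 5.
p = 7: 7 mod 10 = 7.
p = 11: 11 mod 10 = 1 — not in {2, 3, 5, 7}.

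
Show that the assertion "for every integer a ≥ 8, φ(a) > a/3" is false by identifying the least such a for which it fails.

The first 4 eligible values, up to a = 11, all satisfy the conclusion.
a = 12: φ(12) = 4 and 12/3 = 4, so φ(12) ≤ 12/3.
Thus a = 12 disproves the claim, and no smaller a works.

a = 12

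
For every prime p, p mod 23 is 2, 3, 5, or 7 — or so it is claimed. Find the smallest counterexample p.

The first 4 eligible values, up to p = 7, all satisfy the conclusion.
p = 11: 11 mod 23 = 11 — not in {2, 3, 5, 7}.

p = 11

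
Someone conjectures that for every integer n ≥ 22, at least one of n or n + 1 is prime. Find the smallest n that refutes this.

n = 24

Check each integer n ≥ 22 in order until n, n + 1 are both composite.
For n = 22, 23 the conclusion holds.
n = 24: 24 = 2 × 12; 25 = 5 × 5 — both composite.
Thus n = 24 disproves the claim, and no smaller n works.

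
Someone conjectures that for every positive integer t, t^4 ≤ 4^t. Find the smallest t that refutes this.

We need the least positive integer t for which t^4 > 4^t.
t = 1: t^4 = 1 and 4^t = 4, so 1 ≤ 4.
t = 2: t^4 = 16 and 4^t = 16, so 16 ≤ 16.
t = 3: t^4 = 81 and 4^t = 64, so 81 > 64.

t = 3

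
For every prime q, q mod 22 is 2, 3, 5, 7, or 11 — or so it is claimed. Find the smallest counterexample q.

Check each prime q in order until the claim fails.
q = 2: 2 mod 22 = 2.
q = 3: 3 mod 22 = 3.
q = 5: 5 mod 22 = 5.
q = 7: 7 mod 22 = 7.
q = 11: 11 mod 22 = 11.
q = 13: 13 mod 22 = 13 — not in {2, 3, 5, 7, 11}.
Hence q = 13 is a counterexample.

q = 13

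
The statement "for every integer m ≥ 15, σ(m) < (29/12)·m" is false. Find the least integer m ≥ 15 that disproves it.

m = 24

A counterexample is any integer m ≥ 15 such that the claim fails; we check each in order.
For m = 15, 16, 17, 18, 19, 20, 21, 22, 23 the conclusion holds.
m = 24: σ(24) = 60; 60 ≥ 58.
Thus m = 24 disproves the claim, and no smaller m works.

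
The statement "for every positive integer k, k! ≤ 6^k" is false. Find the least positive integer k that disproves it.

k = 14

We need the least positive integer k for which k! > 6^k.
For k = 1, 2, 3, 4, …, 11, 12, 13 the conclusion holds.
k = 14: k! = 87178291200 and 6^k = 78364164096, so 87178291200 > 78364164096.
So k = 14 is the smallest counterexample.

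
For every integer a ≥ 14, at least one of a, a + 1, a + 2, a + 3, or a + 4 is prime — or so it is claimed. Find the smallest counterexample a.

We need the least integer a ≥ 14 for which a, a + 1, a + 2, a + 3, a + 4 are all composite.
For a = 14, 15, 16, 17, 18, 19, 20, 21, 22, 23 the conclusion holds.
a = 24: 24 = 2 × 12; 25 = 5 × 5; 26 = 2 × 13; 27 = 3 × 9; 28 = 2 × 14 — all composite.

a = 24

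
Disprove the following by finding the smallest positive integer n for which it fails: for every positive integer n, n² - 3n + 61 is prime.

n = 4

We need the least positive integer n for which n² - 3n + 61 is not prime.
For n = 1, 2, 3 the conclusion holds.
n = 4: n² - 3n + 61 = 65 = 5 × 13, composite.
Hence n = 4 is a counterexample.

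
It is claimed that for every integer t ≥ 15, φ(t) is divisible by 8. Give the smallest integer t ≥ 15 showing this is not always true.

t = 18

Check each integer t ≥ 15 in order until φ(t) is not divisible by 8.
For t = 15, 16, 17 the conclusion holds.
t = 18: φ(18) = 6; 6 mod 8 = 6.
So t = 18 is the smallest counterexample.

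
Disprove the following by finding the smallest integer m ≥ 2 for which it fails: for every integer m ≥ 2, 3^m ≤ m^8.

m = 23

A counterexample is any integer m ≥ 2 such that 3^m > m^8; we check each in order.
For m = 2, 3, 4, 5, …, 20, 21, 22 the conclusion holds.
m = 23: 3^m = 94143178827 and m^8 = 78310985281, so 94143178827 > 78310985281.
Thus m = 23 disproves the claim, and no smaller m works.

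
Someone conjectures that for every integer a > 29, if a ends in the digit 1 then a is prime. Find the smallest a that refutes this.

a = 31: 31 ends in 1 and is prime.
a = 41: 41 ends in 1 and is prime.
a = 51: 51 ends in 1; 51 = 3 × 17, composite.

a = 51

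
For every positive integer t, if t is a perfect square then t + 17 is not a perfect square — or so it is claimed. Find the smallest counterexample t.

A counterexample is any positive integer t such that t is a perfect square but t + 17 is a perfect square; we check each in order.
For t = 1, 4, 9, 16, 25, 36, 49 the conclusion holds.
t = 64: 64 = 8² and 64 + 17 = 81 = 9².

t = 64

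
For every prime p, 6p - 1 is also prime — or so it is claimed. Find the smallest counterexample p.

Check each prime p in order until 6p - 1 is not prime.
p = 2: 6p - 1 = 11, prime.
p = 3: 6p - 1 = 17, prime.
p = 5: 6p - 1 = 29, prime.
p = 7: 6p - 1 = 41, prime.
p = 11: 6p - 1 = 65 = 5 × 13, not prime.

p = 11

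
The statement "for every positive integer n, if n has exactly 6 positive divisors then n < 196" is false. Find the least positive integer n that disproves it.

The first 27 eligible values, up to n = 188, all satisfy the conclusion.
n = 207: τ(207) = 6; 207 ≥ 196.
Thus n = 207 disproves the claim, and no smaller n works.

n = 207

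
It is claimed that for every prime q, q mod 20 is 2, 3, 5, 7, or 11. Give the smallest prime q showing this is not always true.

We need the least prime q for which the claim fails.
The first 5 eligible values, up to q = 11, all satisfy the conclusion.
q = 13: 13 mod 20 = 13 — not in {2, 3, 5, 7, 11}.

q = 13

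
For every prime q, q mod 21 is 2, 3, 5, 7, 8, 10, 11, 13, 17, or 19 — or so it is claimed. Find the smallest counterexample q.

Check each prime q in order until the claim fails.
For q = 2, 3, 5, 7, …, 23, 29, 31 the conclusion holds.
q = 37: 37 mod 21 = 16 — not in {2, 3, 5, 7, 8, 10, 11, 13, 17, 19}.
Thus q = 37 disproves the claim, and no smaller q works.

q = 37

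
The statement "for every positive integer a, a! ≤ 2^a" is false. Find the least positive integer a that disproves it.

a = 4

Check each positive integer a in order until a! > 2^a.
a = 1: a! = 1 and 2^a = 2, so 1 ≤ 2.
a = 2: a! = 2 and 2^a = 4, so 2 ≤ 4.
a = 3: a! = 6 and 2^a = 8, so 6 ≤ 8.
a = 4: a! = 24 and 2^a = 16, so 24 > 16.
So a = 4 is the smallest counterexample.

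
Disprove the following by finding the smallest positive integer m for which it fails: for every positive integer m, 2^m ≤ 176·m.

m = 11

Check each positive integer m in order until 2^m > 176·m.
For m = 1, 2, 3, 4, 5, 6, 7, 8, 9, 10 the conclusion holds.
m = 11: 2^m = 2048 and 176·m = 1936, so 2048 > 1936.
Thus m = 11 disproves the claim, and no smaller m works.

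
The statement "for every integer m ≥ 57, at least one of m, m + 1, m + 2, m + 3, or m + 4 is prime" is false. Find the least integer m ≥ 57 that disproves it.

We need the least integer m ≥ 57 for which m, m + 1, m + 2, m + 3, m + 4 are all composite.
m = 57: 59 is prime.
m = 58: 59 is prime.
m = 59: 59 is prime.
m = 60: 61 is prime.
m = 61: 61 is prime.
m = 62: 62 = 2 × 31; 63 = 3 × 21; 64 = 2 × 32; 65 = 5 × 13; 66 = 2 × 33 — all composite.
So m = 62 is the smallest counterexample.

m = 62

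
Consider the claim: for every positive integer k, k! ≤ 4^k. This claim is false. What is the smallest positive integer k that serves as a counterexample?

k = 9

A counterexample is any positive integer k such that k! > 4^k; we check each in order.
For k = 1, 2, 3, 4, 5, 6, 7, 8 the conclusion holds.
k = 9: k! = 362880 and 4^k = 262144, so 362880 > 262144.
Thus k = 9 disproves the claim, and no smaller k works.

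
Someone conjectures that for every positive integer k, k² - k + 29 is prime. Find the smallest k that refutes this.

k = 3

A counterexample is any positive integer k such that k² - k + 29 is not prime; we check each in order.
k = 1: k² - k + 29 = 29, prime.
k = 2: k² - k + 29 = 31, prime.
k = 3: k² - k + 29 = 35 = 5 × 7, composite.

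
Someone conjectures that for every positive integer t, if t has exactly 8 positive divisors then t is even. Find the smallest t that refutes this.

Check each positive integer t in order until t has exactly 8 positive divisors but t is odd.
For t = 24, 30, 40, 42, …, 88, 102, 104 the conclusion holds.
t = 105: divisors of 105: 1, 3, 5, 7, 15, 21, 35, 105; 105 is odd.

t = 105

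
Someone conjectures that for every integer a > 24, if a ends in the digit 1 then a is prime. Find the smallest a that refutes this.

a = 51

We need the least integer a > 24 for which a ends in the digit 1 but a is not prime.
a = 31: 31 ends in 1 and is prime.
a = 41: 41 ends in 1 and is prime.
a = 51: 51 ends in 1; 51 = 3 × 17, composite.
So a = 51 is the smallest counterexample.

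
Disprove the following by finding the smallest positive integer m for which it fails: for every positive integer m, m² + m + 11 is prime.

Check each positive integer m in order until m² + m + 11 is not prime.
For m = 1, 2, 3, 4, 5, 6, 7, 8, 9 the conclusion holds.
m = 10: m² + m + 11 = 121 = 11 × 11, composite.
So m = 10 is the smallest counterexample.

m = 10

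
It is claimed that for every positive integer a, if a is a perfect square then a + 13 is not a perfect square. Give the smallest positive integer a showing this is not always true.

Check each positive integer a in order until a is a perfect square but a + 13 is a perfect square.
a = 1: 1 + 13 = 14, not a perfect square.
a = 4: 4 + 13 = 17, not a perfect square.
a = 9: 9 + 13 = 22, not a perfect square.
a = 16: 16 + 13 = 29, not a perfect square.
a = 25: 25 + 13 = 38, not a perfect square.
a = 36: 36 = 6² and 36 + 13 = 49 = 7².

a = 36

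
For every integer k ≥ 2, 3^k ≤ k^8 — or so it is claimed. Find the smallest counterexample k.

Check each integer k ≥ 2 in order until 3^k > k^8.
For k = 2, 3, 4, 5, …, 20, 21, 22 the conclusion holds.
k = 23: 3^k = 94143178827 and k^8 = 78310985281, so 94143178827 > 78310985281.
Thus k = 23 disproves the claim, and no smaller k works.

k = 23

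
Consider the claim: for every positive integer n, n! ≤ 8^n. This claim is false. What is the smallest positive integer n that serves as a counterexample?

We need the least positive integer n for which n! > 8^n.
For n = 1, 2, 3, 4, …, 17, 18, 19 the conclusion holds.
n = 20: n! = 2432902008176640000 and 8^n = 1152921504606846976, so 2432902008176640000 > 1152921504606846976.

n = 20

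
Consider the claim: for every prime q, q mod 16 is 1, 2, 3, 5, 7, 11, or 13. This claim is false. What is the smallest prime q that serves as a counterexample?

q = 31

We need the least prime q for which the claim fails.
For q = 2, 3, 5, 7, 11, 13, 17, 19, 23, 29 the conclusion holds.
q = 31: 31 mod 16 = 15 — not in {1, 2, 3, 5, 7, 11, 13}.
So q = 31 is the smallest counterexample.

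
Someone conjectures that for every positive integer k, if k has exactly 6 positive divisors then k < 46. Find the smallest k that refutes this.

The first 7 eligible values, up to k = 45, all satisfy the conclusion.
k = 50: τ(50) = 6; 50 ≥ 46.

k = 50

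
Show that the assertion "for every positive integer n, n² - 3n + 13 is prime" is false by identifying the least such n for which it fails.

n = 12

A counterexample is any positive integer n such that n² - 3n + 13 is not prime; we check each in order.
For n = 1, 2, 3, 4, …, 9, 10, 11 the conclusion holds.
n = 12: n² - 3n + 13 = 121 = 11 × 11, composite.
Thus n = 12 disproves the claim, and no smaller n works.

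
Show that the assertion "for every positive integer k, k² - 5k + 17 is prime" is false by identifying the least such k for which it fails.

k = 13

A counterexample is any positive integer k such that k² - 5k + 17 is not prime; we check each in order.
For k = 1, 2, 3, 4, …, 10, 11, 12 the conclusion holds.
k = 13: k² - 5k + 17 = 121 = 11 × 11, composite.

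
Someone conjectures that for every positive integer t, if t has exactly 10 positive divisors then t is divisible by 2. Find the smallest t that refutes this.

A counterexample is any positive integer t such that t has exactly 10 positive divisors but t is not divisible by 2; we check each in order.
For t = 48, 80, 112, 162, 176, 208, 272, 304, 368 the conclusion holds.
t = 405: τ(405) = 10; 405 mod 2 = 1.
Thus t = 405 disproves the claim, and no smaller t works.

t = 405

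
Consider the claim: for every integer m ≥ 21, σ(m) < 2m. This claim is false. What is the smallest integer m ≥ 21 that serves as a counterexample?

m = 21: σ(21) = 32; 32 < 42.
m = 22: σ(22) = 36; 36 < 44.
m = 23: σ(23) = 24; 24 < 46.
m = 24: σ(24) = 60; 60 ≥ 48.

m = 24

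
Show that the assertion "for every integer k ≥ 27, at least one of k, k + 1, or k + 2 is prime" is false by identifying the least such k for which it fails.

We need the least integer k ≥ 27 for which k, k + 1, k + 2 are all composite.
For k = 27, 28, 29, 30, 31 the conclusion holds.
k = 32: 32 = 2 × 16; 33 = 3 × 11; 34 = 2 × 17 — all composite.
Hence k = 32 is a counterexample.

k = 32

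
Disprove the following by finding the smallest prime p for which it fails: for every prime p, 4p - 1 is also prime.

Check each prime p in order until 4p - 1 is not prime.
p = 2: 4p - 1 = 7, prime.
p = 3: 4p - 1 = 11, prime.
p = 5: 4p - 1 = 19, prime.
p = 7: 4p - 1 = 27 = 3 × 9, not prime.
So p = 7 is the smallest counterexample.

p = 7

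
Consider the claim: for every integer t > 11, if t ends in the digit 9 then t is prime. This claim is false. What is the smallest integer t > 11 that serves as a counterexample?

t = 39

Check each integer t > 11 in order until t ends in the digit 9 but t is not prime.
t = 19: 19 ends in 9 and is prime.
t = 29: 29 ends in 9 and is prime.
t = 39: 39 ends in 9; 39 = 3 × 13, composite.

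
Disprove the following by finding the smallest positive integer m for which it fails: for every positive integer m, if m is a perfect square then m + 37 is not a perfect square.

m = 324

For m = 1, 4, 9, 16, …, 225, 256, 289 the conclusion holds.
m = 324: 324 = 18² and 324 + 37 = 361 = 19².
So m = 324 is the smallest counterexample.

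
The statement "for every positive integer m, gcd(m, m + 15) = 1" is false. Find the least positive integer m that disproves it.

m = 1: gcd(1, 16) = 1.
m = 2: gcd(2, 17) = 1.
m = 3: gcd(3, 18) = 3.

m = 3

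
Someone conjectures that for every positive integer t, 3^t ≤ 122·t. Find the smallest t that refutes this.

t = 7

We need the least positive integer t for which 3^t > 122·t.
For t = 1, 2, 3, 4, 5, 6 the conclusion holds.
t = 7: 3^t = 2187 and 122·t = 854, so 2187 > 854.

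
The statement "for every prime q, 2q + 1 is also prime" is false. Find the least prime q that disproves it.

q = 7

q = 2: 2q + 1 = 5, prime.
q = 3: 2q + 1 = 7, prime.
q = 5: 2q + 1 = 11, prime.
q = 7: 2q + 1 = 15 = 3 × 5, not prime.
Thus q = 7 disproves the claim, and no smaller q works.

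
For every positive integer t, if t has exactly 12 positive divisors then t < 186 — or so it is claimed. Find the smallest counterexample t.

Check each positive integer t in order until t has exactly 12 positive divisors but the claim fails.
The first 12 eligible values, up to t = 160, all satisfy the conclusion.
t = 198: τ(198) = 12; 198 ≥ 186.

t = 198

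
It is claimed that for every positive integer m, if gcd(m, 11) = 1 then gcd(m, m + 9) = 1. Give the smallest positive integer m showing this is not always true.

We need the least positive integer m for which gcd(m, 11) = 1 but gcd(m, m + 9) > 1.
m = 1: gcd(1, 10) = 1.
m = 2: gcd(2, 11) = 1.
m = 3: gcd(3, 12) = 3.
Thus m = 3 disproves the claim, and no smaller m works.

m = 3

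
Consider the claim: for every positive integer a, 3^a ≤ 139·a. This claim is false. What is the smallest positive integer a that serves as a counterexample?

a = 7

For a = 1, 2, 3, 4, 5, 6 the conclusion holds.
a = 7: 3^a = 2187 and 139·a = 973, so 2187 > 973.
So a = 7 is the smallest counterexample.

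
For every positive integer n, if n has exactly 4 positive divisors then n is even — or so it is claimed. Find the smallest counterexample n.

n = 15

A counterexample is any positive integer n such that n has exactly 4 positive divisors but n is odd; we check each in order.
The first 4 eligible values, up to n = 14, all satisfy the conclusion.
n = 15: divisors of 15: 1, 3, 5, 15; 15 is odd.
Hence n = 15 is a counterexample.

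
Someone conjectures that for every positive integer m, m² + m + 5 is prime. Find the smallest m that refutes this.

m = 4

A counterexample is any positive integer m such that m² + m + 5 is not prime; we check each in order.
For m = 1, 2, 3 the conclusion holds.
m = 4: m² + m + 5 = 25 = 5 × 5, composite.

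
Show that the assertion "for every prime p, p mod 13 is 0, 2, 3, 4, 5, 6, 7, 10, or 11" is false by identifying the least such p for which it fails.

p = 47

A counterexample is any prime p such that the claim fails; we check each in order.
The first 14 eligible values, up to p = 43, all satisfy the conclusion.
p = 47: 47 mod 13 = 8 — not in {0, 2, 3, 4, 5, 6, 7, 10, 11}.
Thus p = 47 disproves the claim, and no smaller p works.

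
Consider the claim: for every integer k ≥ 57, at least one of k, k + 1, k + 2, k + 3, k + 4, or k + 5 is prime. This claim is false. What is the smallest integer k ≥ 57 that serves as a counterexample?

For k = 57, 58, 59, 60, …, 87, 88, 89 the conclusion holds.
k = 90: 90 = 2 × 45; 91 = 7 × 13; 92 = 2 × 46; 93 = 3 × 31; 94 = 2 × 47; 95 = 5 × 19 — all composite.

k = 90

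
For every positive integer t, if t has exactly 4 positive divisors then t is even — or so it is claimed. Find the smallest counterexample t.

t = 15

A counterexample is any positive integer t such that t has exactly 4 positive divisors but t is odd; we check each in order.
For t = 6, 8, 10, 14 the conclusion holds.
t = 15: divisors of 15: 1, 3, 5, 15; 15 is odd.
So t = 15 is the smallest counterexample.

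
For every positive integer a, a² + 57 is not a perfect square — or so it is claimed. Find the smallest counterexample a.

A counterexample is any positive integer a such that a² + 57 is a perfect square; we check each in order.
a = 1: 1² + 57 = 58, not a perfect square.
a = 2: 2² + 57 = 61, not a perfect square.
a = 3: 3² + 57 = 66, not a perfect square.
a = 4: 4² + 57 = 73, not a perfect square.
a = 5: 5² + 57 = 82, not a perfect square.
a = 6: 6² + 57 = 93, not a perfect square.
a = 7: 7² + 57 = 106, not a perfect square.
a = 8: 8² + 57 = 121 = 11², a perfect square.
Hence a = 8 is a counterexample.

a = 8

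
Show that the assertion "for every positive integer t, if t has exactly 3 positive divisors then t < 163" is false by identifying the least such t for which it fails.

t = 169

A counterexample is any positive integer t such that t has exactly 3 positive divisors but the claim fails; we check each in order.
The first 5 eligible values, up to t = 121, all satisfy the conclusion.
t = 169: τ(169) = 3; 169 ≥ 163.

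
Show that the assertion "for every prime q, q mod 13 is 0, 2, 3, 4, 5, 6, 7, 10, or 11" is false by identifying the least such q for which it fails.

q = 47

We need the least prime q for which the claim fails.
For q = 2, 3, 5, 7, …, 37, 41, 43 the conclusion holds.
q = 47: 47 mod 13 = 8 — not in {0, 2, 3, 4, 5, 6, 7, 10, 11}.
Hence q = 47 is a counterexample.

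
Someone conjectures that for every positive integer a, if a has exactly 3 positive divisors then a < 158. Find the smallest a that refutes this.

a = 4: τ(4) = 3; 4 < 158.
a = 9: τ(9) = 3; 9 < 158.
a = 25: τ(25) = 3; 25 < 158.
a = 49: τ(49) = 3; 49 < 158.
a = 121: τ(121) = 3; 121 < 158.
a = 169: τ(169) = 3; 169 ≥ 158.
Hence a = 169 is a counterexample.

a = 169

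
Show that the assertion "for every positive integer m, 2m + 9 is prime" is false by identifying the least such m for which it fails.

m = 3

For m = 1, 2 the conclusion holds.
m = 3: 2m + 9 = 15 = 3 × 5, composite.
So m = 3 is the smallest counterexample.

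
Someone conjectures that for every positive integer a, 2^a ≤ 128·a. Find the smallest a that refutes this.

Check each positive integer a in order until 2^a > 128·a.
The first 10 eligible values, up to a = 10, all satisfy the conclusion.
a = 11: 2^a = 2048 and 128·a = 1408, so 2048 > 1408.
So a = 11 is the smallest counterexample.

a = 11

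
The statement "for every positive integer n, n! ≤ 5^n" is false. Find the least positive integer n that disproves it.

n = 12

For n = 1, 2, 3, 4, …, 9, 10, 11 the conclusion holds.
n = 12: n! = 479001600 and 5^n = 244140625, so 479001600 > 244140625.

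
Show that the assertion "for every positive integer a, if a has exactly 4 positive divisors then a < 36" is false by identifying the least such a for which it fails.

a = 38

For a = 6, 8, 10, 14, …, 33, 34, 35 the conclusion holds.
a = 38: τ(38) = 4; 38 ≥ 36.
So a = 38 is the smallest counterexample.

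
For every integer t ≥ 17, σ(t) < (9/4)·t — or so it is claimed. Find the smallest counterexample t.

A counterexample is any integer t ≥ 17 such that the claim fails; we check each in order.
For t = 17, 18, 19, 20, 21, 22, 23 the conclusion holds.
t = 24: σ(24) = 60; 60 ≥ 54.
Hence t = 24 is a counterexample.

t = 24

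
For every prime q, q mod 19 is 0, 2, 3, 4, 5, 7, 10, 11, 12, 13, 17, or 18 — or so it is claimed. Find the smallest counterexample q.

A counterexample is any prime q such that the claim fails; we check each in order.
For q = 2, 3, 5, 7, …, 37, 41, 43 the conclusion holds.
q = 47: 47 mod 19 = 9 — not in {0, 2, 3, 4, 5, 7, 10, 11, 12, 13, 17, 18}.

q = 47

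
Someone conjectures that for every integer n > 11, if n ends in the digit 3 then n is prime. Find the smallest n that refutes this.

n = 33

Check each integer n > 11 in order until n ends in the digit 3 but n is not prime.
For n = 13, 23 the conclusion holds.
n = 33: 33 ends in 3; 33 = 3 × 11, composite.
Thus n = 33 disproves the claim, and no smaller n works.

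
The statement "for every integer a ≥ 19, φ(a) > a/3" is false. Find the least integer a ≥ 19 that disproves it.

For a = 19, 20, 21, 22, 23 the conclusion holds.
a = 24: φ(24) = 8 and 24/3 = 8, so φ(24) ≤ 24/3.
So a = 24 is the smallest counterexample.

a = 24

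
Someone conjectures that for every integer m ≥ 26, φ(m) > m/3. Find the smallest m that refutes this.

Check each integer m ≥ 26 in order until the claim fails.
m = 26: φ(26) = 12 and 26/3 = 26/3, so φ(26) > 26/3.
m = 27: φ(27) = 18 and 27/3 = 9, so φ(27) > 27/3.
m = 28: φ(28) = 12 and 28/3 = 28/3, so φ(28) > 28/3.
m = 29: φ(29) = 28 and 29/3 = 29/3, so φ(29) > 29/3.
m = 30: φ(30) = 8 and 30/3 = 10, so φ(30) ≤ 30/3.
Hence m = 30 is a counterexample.

m = 30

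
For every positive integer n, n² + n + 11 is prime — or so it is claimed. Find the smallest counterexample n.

n = 10

A counterexample is any positive integer n such that n² + n + 11 is not prime; we check each in order.
For n = 1, 2, 3, 4, 5, 6, 7, 8, 9 the conclusion holds.
n = 10: n² + n + 11 = 121 = 11 × 11, composite.
So n = 10 is the smallest counterexample.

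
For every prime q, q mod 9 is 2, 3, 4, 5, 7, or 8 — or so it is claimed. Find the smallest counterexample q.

A counterexample is any prime q such that the claim fails; we check each in order.
The first 7 eligible values, up to q = 17, all satisfy the conclusion.
q = 19: 19 mod 9 = 1 — not in {2, 3, 4, 5, 7, 8}.
Hence q = 19 is a counterexample.

q = 19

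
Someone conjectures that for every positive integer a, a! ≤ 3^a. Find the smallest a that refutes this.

Check each positive integer a in order until a! > 3^a.
For a = 1, 2, 3, 4, 5, 6 the conclusion holds.
a = 7: a! = 5040 and 3^a = 2187, so 5040 > 2187.

a = 7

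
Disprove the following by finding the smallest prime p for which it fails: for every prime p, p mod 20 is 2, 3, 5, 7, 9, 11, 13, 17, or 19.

The first 12 eligible values, up to p = 37, all satisfy the conclusion.
p = 41: 41 mod 20 = 1 — not in {2, 3, 5, 7, 9, 11, 13, 17, 19}.
So p = 41 is the smallest counterexample.

p = 41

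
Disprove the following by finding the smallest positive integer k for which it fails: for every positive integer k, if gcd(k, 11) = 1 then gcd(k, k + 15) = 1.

Check each positive integer k in order until gcd(k, 11) = 1 but gcd(k, k + 15) > 1.
k = 1: gcd(1, 16) = 1.
k = 2: gcd(2, 17) = 1.
k = 3: gcd(3, 18) = 3.

k = 3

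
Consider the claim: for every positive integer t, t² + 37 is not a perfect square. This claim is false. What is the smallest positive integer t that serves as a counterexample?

t = 18

A counterexample is any positive integer t such that t² + 37 is a perfect square; we check each in order.
The first 17 eligible values, up to t = 17, all satisfy the conclusion.
t = 18: 18² + 37 = 361 = 19², a perfect square.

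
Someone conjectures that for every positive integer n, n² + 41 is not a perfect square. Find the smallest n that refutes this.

A counterexample is any positive integer n such that n² + 41 is a perfect square; we check each in order.
For n = 1, 2, 3, 4, …, 17, 18, 19 the conclusion holds.
n = 20: 20² + 41 = 441 = 21², a perfect square.
So n = 20 is the smallest counterexample.

n = 20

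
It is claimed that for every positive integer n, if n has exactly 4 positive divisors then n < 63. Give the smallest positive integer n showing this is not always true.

n = 65

A counterexample is any positive integer n such that n has exactly 4 positive divisors but the claim fails; we check each in order.
For n = 6, 8, 10, 14, …, 57, 58, 62 the conclusion holds.
n = 65: τ(65) = 4; 65 ≥ 63.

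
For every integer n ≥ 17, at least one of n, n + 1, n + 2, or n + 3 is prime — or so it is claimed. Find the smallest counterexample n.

n = 24

n = 17: 17 is prime.
n = 18: 19 is prime.
n = 19: 19 is prime.
n = 20: 23 is prime.
n = 21: 23 is prime.
n = 22: 23 is prime.
n = 23: 23 is prime.
n = 24: 24 = 2 × 12; 25 = 5 × 5; 26 = 2 × 13; 27 = 3 × 9 — all composite.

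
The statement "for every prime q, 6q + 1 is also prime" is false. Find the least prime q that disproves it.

q = 19

The first 7 eligible values, up to q = 17, all satisfy the conclusion.
q = 19: 6q + 1 = 115 = 5 × 23, not prime.
So q = 19 is the smallest counterexample.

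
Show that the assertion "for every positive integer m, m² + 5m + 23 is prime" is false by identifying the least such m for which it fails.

A counterexample is any positive integer m such that m² + 5m + 23 is not prime; we check each in order.
For m = 1, 2, 3, 4, …, 11, 12, 13 the conclusion holds.
m = 14: m² + 5m + 23 = 289 = 17 × 17, composite.

m = 14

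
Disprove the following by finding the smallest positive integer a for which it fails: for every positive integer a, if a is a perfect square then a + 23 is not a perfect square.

a = 121

Check each positive integer a in order until a is a perfect square but a + 23 is a perfect square.
For a = 1, 4, 9, 16, 25, 36, 49, 64, 81, 100 the conclusion holds.
a = 121: 121 = 11² and 121 + 23 = 144 = 12².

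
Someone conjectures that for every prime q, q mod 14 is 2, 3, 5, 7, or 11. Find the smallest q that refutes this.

q = 13

q = 2: 2 mod 14 = 2.
q = 3: 3 mod 14 = 3.
q = 5: 5 mod 14 = 5.
q = 7: 7 mod 14 = 7.
q = 11: 11 mod 14 = 11.
q = 13: 13 mod 14 = 13 — not in {2, 3, 5, 7, 11}.
Hence q = 13 is a counterexample.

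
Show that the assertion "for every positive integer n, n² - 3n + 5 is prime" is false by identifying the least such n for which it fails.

A counterexample is any positive integer n such that n² - 3n + 5 is not prime; we check each in order.
n = 1: n² - 3n + 5 = 3, prime.
n = 2: n² - 3n + 5 = 3, prime.
n = 3: n² - 3n + 5 = 5, prime.
n = 4: n² - 3n + 5 = 9 = 3 × 3, composite.
Hence n = 4 is a counterexample.

n = 4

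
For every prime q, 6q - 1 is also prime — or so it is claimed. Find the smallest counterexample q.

A counterexample is any prime q such that 6q - 1 is not prime; we check each in order.
The first 4 eligible values, up to q = 7, all satisfy the conclusion.
q = 11: 6q - 1 = 65 = 5 × 13, not prime.
Thus q = 11 disproves the claim, and no smaller q works.

q = 11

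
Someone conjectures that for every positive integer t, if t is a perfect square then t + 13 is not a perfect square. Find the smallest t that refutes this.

t = 36

Check each positive integer t in order until t is a perfect square but t + 13 is a perfect square.
For t = 1, 4, 9, 16, 25 the conclusion holds.
t = 36: 36 = 6² and 36 + 13 = 49 = 7².
Hence t = 36 is a counterexample.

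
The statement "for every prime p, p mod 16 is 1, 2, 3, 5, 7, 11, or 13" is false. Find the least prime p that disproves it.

We need the least prime p for which the claim fails.
The first 10 eligible values, up to p = 29, all satisfy the conclusion.
p = 31: 31 mod 16 = 15 — not in {1, 2, 3, 5, 7, 11, 13}.
Hence p = 31 is a counterexample.

p = 31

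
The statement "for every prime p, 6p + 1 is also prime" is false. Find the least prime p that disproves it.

p = 19

A counterexample is any prime p such that 6p + 1 is not prime; we check each in order.
p = 2: 6p + 1 = 13, prime.
p = 3: 6p + 1 = 19, prime.
p = 5: 6p + 1 = 31, prime.
p = 7: 6p + 1 = 43, prime.
p = 11: 6p + 1 = 67, prime.
p = 13: 6p + 1 = 79, prime.
p = 17: 6p + 1 = 103, prime.
p = 19: 6p + 1 = 115 = 5 × 23, not prime.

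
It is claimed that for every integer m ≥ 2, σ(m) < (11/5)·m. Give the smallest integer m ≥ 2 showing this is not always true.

For m = 2, 3, 4, 5, 6, 7, 8, 9, 10, 11 the conclusion holds.
m = 12: σ(12) = 28; 28 ≥ 132/5.
So m = 12 is the smallest counterexample.

m = 12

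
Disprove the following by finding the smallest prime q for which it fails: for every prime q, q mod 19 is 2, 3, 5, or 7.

q = 11

A counterexample is any prime q such that the claim fails; we check each in order.
q = 2: 2 mod 19 = 2.
q = 3: 3 mod 19 = 3.
q = 5: 5 mod 19 = 5.
q = 7: 7 mod 19 = 7.
q = 11: 11 mod 19 = 11 — not in {2, 3, 5, 7}.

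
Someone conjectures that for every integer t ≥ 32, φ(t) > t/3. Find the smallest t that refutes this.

Check each integer t ≥ 32 in order until the claim fails.
For t = 32, 33, 34, 35 the conclusion holds.
t = 36: φ(36) = 12 and 36/3 = 12, so φ(36) ≤ 36/3.

t = 36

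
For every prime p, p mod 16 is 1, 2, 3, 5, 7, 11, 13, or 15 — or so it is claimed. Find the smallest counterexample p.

A counterexample is any prime p such that the claim fails; we check each in order.
For p = 2, 3, 5, 7, …, 29, 31, 37 the conclusion holds.
p = 41: 41 mod 16 = 9 — not in {1, 2, 3, 5, 7, 11, 13, 15}.

p = 41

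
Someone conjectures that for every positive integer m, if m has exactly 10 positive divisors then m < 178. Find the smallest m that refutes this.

m = 208

The first 5 eligible values, up to m = 176, all satisfy the conclusion.
m = 208: τ(208) = 10; 208 ≥ 178.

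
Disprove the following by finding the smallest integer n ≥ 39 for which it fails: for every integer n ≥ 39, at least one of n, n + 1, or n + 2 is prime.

n = 44

We need the least integer n ≥ 39 for which n, n + 1, n + 2 are all composite.
For n = 39, 40, 41, 42, 43 the conclusion holds.
n = 44: 44 = 2 × 22; 45 = 3 × 15; 46 = 2 × 23 — all composite.
Thus n = 44 disproves the claim, and no smaller n works.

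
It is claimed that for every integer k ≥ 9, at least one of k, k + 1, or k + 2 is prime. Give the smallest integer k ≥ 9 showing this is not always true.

k = 14

For k = 9, 10, 11, 12, 13 the conclusion holds.
k = 14: 14 = 2 × 7; 15 = 3 × 5; 16 = 2 × 8 — all composite.
Thus k = 14 disproves the claim, and no smaller k works.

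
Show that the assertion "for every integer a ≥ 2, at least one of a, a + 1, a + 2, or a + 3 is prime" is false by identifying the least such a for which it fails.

We need the least integer a ≥ 2 for which a, a + 1, a + 2, a + 3 are all composite.
For a = 2, 3, 4, 5, …, 21, 22, 23 the conclusion holds.
a = 24: 24 = 2 × 12; 25 = 5 × 5; 26 = 2 × 13; 27 = 3 × 9 — all composite.

a = 24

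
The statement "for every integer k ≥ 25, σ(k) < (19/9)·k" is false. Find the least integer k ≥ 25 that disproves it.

k = 30

Check each integer k ≥ 25 in order until the claim fails.
The first 5 eligible values, up to k = 29, all satisfy the conclusion.
k = 30: σ(30) = 72; 72 ≥ 190/3.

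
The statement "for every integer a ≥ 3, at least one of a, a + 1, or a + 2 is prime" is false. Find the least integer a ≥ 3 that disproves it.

a = 8

We need the least integer a ≥ 3 for which a, a + 1, a + 2 are all composite.
a = 3: 3 is prime.
a = 4: 5 is prime.
a = 5: 5 is prime.
a = 6: 7 is prime.
a = 7: 7 is prime.
a = 8: 8 = 2 × 4; 9 = 3 × 3; 10 = 2 × 5 — all composite.
Hence a = 8 is a counterexample.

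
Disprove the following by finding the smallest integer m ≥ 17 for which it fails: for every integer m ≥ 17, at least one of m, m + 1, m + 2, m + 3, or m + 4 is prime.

m = 24

A counterexample is any integer m ≥ 17 such that m, m + 1, m + 2, m + 3, m + 4 are all composite; we check each in order.
The first 7 eligible values, up to m = 23, all satisfy the conclusion.
m = 24: 24 = 2 × 12; 25 = 5 × 5; 26 = 2 × 13; 27 = 3 × 9; 28 = 2 × 14 — all composite.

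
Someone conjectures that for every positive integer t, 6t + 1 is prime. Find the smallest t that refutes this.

t = 1: 6t + 1 = 7, prime.
t = 2: 6t + 1 = 13, prime.
t = 3: 6t + 1 = 19, prime.
t = 4: 6t + 1 = 25 = 5 × 5, composite.

t = 4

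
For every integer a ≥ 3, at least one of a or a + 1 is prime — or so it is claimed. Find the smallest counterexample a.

a = 8

A counterexample is any integer a ≥ 3 such that a, a + 1 are both composite; we check each in order.
The first 5 eligible values, up to a = 7, all satisfy the conclusion.
a = 8: 8 = 2 × 4; 9 = 3 × 3 — both composite.
So a = 8 is the smallest counterexample.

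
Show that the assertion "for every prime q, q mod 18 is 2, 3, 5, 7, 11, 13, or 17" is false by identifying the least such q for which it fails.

q = 19

We need the least prime q for which the claim fails.
q = 2: 2 mod 18 = 2.
q = 3: 3 mod 18 = 3.
q = 5: 5 mod 18 = 5.
q = 7: 7 mod 18 = 7.
q = 11: 11 mod 18 = 11.
q = 13: 13 mod 18 = 13.
q = 17: 17 mod 18 = 17.
q = 19: 19 mod 18 = 1 — not in {2, 3, 5, 7, 11, 13, 17}.
Thus q = 19 disproves the claim, and no smaller q works.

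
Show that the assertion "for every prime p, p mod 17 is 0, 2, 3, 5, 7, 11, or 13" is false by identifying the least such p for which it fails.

p = 23

We need the least prime p for which the claim fails.
For p = 2, 3, 5, 7, 11, 13, 17, 19 the conclusion holds.
p = 23: 23 mod 17 = 6 — not in {0, 2, 3, 5, 7, 11, 13}.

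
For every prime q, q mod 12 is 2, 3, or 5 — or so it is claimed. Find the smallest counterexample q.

q = 7

For q = 2, 3, 5 the conclusion holds.
q = 7: 7 mod 12 = 7 — not in {2, 3, 5}.
Hence q = 7 is a counterexample.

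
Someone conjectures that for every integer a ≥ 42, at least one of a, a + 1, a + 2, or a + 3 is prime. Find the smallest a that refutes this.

a = 48

Check each integer a ≥ 42 in order until a, a + 1, a + 2, a + 3 are all composite.
a = 42: 43 is prime.
a = 43: 43 is prime.
a = 44: 47 is prime.
a = 45: 47 is prime.
a = 46: 47 is prime.
a = 47: 47 is prime.
a = 48: 48 = 2 × 24; 49 = 7 × 7; 50 = 2 × 25; 51 = 3 × 17 — all composite.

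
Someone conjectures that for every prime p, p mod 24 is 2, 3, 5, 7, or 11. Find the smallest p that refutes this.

We need the least prime p for which the claim fails.
For p = 2, 3, 5, 7, 11 the conclusion holds.
p = 13: 13 mod 24 = 13 — not in {2, 3, 5, 7, 11}.
So p = 13 is the smallest counterexample.

p = 13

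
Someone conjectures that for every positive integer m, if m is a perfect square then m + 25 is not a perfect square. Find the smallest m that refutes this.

m = 144

We need the least positive integer m for which m is a perfect square but m + 25 is a perfect square.
For m = 1, 4, 9, 16, …, 81, 100, 121 the conclusion holds.
m = 144: 144 = 12² and 144 + 25 = 169 = 13².
Thus m = 144 disproves the claim, and no smaller m works.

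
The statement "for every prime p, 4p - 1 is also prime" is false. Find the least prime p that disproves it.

p = 7

We need the least prime p for which 4p - 1 is not prime.
For p = 2, 3, 5 the conclusion holds.
p = 7: 4p - 1 = 27 = 3 × 9, not prime.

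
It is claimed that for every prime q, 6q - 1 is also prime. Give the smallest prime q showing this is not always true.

q = 11

We need the least prime q for which 6q - 1 is not prime.
q = 2: 6q - 1 = 11, prime.
q = 3: 6q - 1 = 17, prime.
q = 5: 6q - 1 = 29, prime.
q = 7: 6q - 1 = 41, prime.
q = 11: 6q - 1 = 65 = 5 × 13, not prime.
Thus q = 11 disproves the claim, and no smaller q works.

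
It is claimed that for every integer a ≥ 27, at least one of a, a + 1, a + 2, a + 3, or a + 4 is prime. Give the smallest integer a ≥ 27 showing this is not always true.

We need the least integer a ≥ 27 for which a, a + 1, a + 2, a + 3, a + 4 are all composite.
For a = 27, 28, 29, 30, 31 the conclusion holds.
a = 32: 32 = 2 × 16; 33 = 3 × 11; 34 = 2 × 17; 35 = 5 × 7; 36 = 2 × 18 — all composite.

a = 32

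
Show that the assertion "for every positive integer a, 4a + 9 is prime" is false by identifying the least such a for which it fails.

Check each positive integer a in order until 4a + 9 is not prime.
For a = 1, 2 the conclusion holds.
a = 3: 4a + 9 = 21 = 3 × 7, composite.

a = 3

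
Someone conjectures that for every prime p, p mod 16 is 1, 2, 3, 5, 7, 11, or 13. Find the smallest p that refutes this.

p = 31

The first 10 eligible values, up to p = 29, all satisfy the conclusion.
p = 31: 31 mod 16 = 15 — not in {1, 2, 3, 5, 7, 11, 13}.
So p = 31 is the smallest counterexample.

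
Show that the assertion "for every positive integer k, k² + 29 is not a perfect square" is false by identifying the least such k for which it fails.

k = 14

Check each positive integer k in order until k² + 29 is a perfect square.
The first 13 eligible values, up to k = 13, all satisfy the conclusion.
k = 14: 14² + 29 = 225 = 15², a perfect square.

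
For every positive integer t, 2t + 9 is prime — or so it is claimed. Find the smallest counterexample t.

t = 3

For t = 1, 2 the conclusion holds.
t = 3: 2t + 9 = 15 = 3 × 5, composite.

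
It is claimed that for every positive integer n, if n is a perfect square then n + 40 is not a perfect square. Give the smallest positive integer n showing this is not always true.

Check each positive integer n in order until n is a perfect square but n + 40 is a perfect square.
n = 1: 1 + 40 = 41, not a perfect square.
n = 4: 4 + 40 = 44, not a perfect square.
n = 9: 9 = 3² and 9 + 40 = 49 = 7².

n = 9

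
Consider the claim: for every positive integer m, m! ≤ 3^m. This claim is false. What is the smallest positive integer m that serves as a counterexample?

Check each positive integer m in order until m! > 3^m.
The first 6 eligible values, up to m = 6, all satisfy the conclusion.
m = 7: m! = 5040 and 3^m = 2187, so 5040 > 2187.

m = 7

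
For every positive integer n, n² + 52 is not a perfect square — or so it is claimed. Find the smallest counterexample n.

n = 12

We need the least positive integer n for which n² + 52 is a perfect square.
For n = 1, 2, 3, 4, …, 9, 10, 11 the conclusion holds.
n = 12: 12² + 52 = 196 = 14², a perfect square.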